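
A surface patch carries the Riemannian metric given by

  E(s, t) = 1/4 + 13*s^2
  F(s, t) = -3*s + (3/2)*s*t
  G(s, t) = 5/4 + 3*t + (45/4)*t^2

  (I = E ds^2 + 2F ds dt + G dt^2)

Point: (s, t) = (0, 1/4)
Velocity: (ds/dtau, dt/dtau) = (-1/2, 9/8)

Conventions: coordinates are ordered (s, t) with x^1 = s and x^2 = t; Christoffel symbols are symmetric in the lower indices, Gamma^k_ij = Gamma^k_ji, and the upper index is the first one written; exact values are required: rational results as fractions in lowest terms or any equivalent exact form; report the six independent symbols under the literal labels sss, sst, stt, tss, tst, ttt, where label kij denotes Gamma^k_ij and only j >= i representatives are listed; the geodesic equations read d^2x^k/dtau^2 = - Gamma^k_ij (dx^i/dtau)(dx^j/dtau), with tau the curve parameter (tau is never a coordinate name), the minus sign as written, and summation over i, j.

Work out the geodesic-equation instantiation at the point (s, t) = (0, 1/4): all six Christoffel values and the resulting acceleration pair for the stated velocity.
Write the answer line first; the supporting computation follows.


Answer: Gamma_sss = 0, Gamma_sst = 0, Gamma_stt = 0, Gamma_tss = -168/173, Gamma_tst = 0, Gamma_ttt = 276/173; accelerations (d^2s/dtau^2, d^2t/dtau^2) = (0, -4917/2768)

E = 1/4, F = 0, G = 173/64 at the point
E_s = 0, E_t = 0, F_s = -21/8, F_t = 0, G_s = 0, G_t = 69/8
EG - F^2 = 173/256;  g^inv = (256/173) * [[173/64, 0], [0, 1/4]]
first-kind symbols [ij,l] = (1/2)(d_i g_jl + d_j g_il - d_l g_ij): [ss,s] = E_s/2 = 0, [ss,t] = F_s - E_t/2 = -21/8, [st,s] = E_t/2 = 0, [st,t] = G_s/2 = 0, [tt,s] = F_t - G_s/2 = 0, [tt,t] = G_t/2 = 69/16
Gamma^s_ij = (G*[ij,s] - F*[ij,t])/(EG - F^2), Gamma^t_ij = (E*[ij,t] - F*[ij,s])/(EG - F^2)
Gamma_sss = 0, Gamma_sst = 0, Gamma_stt = 0, Gamma_tss = -168/173, Gamma_tst = 0, Gamma_ttt = 276/173
d^2s/dtau^2 = -(Gamma_sss*(-1/2)^2 + 2*Gamma_sst*(-1/2)*(9/8) + Gamma_stt*(9/8)^2) = 0
d^2t/dtau^2 = -(Gamma_tss*(-1/2)^2 + 2*Gamma_tst*(-1/2)*(9/8) + Gamma_ttt*(9/8)^2) = -4917/2768


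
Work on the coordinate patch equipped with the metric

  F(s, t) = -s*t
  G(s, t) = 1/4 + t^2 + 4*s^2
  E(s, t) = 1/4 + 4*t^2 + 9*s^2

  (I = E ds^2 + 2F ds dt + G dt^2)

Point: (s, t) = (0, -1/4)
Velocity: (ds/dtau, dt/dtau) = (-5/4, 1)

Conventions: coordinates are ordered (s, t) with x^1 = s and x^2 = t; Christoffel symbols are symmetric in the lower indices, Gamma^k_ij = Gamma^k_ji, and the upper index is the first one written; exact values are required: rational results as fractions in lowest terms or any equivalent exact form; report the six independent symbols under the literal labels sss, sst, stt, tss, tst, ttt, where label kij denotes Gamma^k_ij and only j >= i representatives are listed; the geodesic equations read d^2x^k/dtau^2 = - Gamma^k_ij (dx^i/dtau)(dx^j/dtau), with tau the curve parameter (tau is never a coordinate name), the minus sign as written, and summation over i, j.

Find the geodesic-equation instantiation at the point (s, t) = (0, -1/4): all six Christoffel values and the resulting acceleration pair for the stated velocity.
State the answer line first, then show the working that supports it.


Answer: Gamma_sss = 0, Gamma_sst = -2, Gamma_stt = 0, Gamma_tss = 4, Gamma_tst = 0, Gamma_ttt = -4/5; accelerations (d^2s/dtau^2, d^2t/dtau^2) = (-5, -109/20)

E = 1/2, F = 0, G = 5/16 at the point
E_s = 0, E_t = -2, F_s = 1/4, F_t = 0, G_s = 0, G_t = -1/2
EG - F^2 = 5/32;  g^inv = (32/5) * [[5/16, 0], [0, 1/2]]
first-kind symbols [ij,l] = (1/2)(d_i g_jl + d_j g_il - d_l g_ij): [ss,s] = E_s/2 = 0, [ss,t] = F_s - E_t/2 = 5/4, [st,s] = E_t/2 = -1, [st,t] = G_s/2 = 0, [tt,s] = F_t - G_s/2 = 0, [tt,t] = G_t/2 = -1/4
Gamma^s_ij = (G*[ij,s] - F*[ij,t])/(EG - F^2), Gamma^t_ij = (E*[ij,t] - F*[ij,s])/(EG - F^2)
Gamma_sss = 0, Gamma_sst = -2, Gamma_stt = 0, Gamma_tss = 4, Gamma_tst = 0, Gamma_ttt = -4/5
d^2s/dtau^2 = -(Gamma_sss*(-5/4)^2 + 2*Gamma_sst*(-5/4)*(1) + Gamma_stt*(1)^2) = -5
d^2t/dtau^2 = -(Gamma_tss*(-5/4)^2 + 2*Gamma_tst*(-5/4)*(1) + Gamma_ttt*(1)^2) = -109/20


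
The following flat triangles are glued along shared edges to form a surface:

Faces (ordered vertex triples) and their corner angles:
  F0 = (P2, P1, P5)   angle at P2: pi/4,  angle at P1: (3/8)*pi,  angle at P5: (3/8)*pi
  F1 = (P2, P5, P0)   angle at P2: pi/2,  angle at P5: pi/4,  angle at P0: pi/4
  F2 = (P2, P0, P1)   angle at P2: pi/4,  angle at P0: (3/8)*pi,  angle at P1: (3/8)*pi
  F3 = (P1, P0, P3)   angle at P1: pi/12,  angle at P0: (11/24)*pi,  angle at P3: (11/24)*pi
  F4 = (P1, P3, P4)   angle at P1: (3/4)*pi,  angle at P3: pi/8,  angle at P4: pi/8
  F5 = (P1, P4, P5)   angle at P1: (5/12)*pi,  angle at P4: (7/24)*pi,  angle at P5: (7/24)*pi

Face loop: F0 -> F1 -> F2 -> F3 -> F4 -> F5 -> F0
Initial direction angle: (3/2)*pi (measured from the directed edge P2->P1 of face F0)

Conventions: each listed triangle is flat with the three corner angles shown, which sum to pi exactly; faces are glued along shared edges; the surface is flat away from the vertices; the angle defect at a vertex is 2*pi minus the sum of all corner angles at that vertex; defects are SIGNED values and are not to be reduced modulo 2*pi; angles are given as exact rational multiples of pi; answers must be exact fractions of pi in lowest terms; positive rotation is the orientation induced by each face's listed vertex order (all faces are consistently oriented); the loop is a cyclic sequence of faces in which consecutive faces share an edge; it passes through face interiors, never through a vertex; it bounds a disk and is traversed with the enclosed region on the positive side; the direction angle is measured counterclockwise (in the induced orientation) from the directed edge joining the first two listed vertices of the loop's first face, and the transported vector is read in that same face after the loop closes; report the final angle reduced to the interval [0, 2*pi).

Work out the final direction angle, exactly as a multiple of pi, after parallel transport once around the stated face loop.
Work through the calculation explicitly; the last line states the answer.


enclosed vertex P1: corner angles sum to 2*pi, defect = 2*pi - 2*pi = 0
enclosed vertex P2: corner angles sum to pi, defect = 2*pi - pi = pi
final direction = starting direction + enclosed defect total, reduced mod 2*pi (induced orientation)
final angle = (3/2)*pi + pi = pi/2 (mod 2*pi)

Answer: final direction angle = pi/2


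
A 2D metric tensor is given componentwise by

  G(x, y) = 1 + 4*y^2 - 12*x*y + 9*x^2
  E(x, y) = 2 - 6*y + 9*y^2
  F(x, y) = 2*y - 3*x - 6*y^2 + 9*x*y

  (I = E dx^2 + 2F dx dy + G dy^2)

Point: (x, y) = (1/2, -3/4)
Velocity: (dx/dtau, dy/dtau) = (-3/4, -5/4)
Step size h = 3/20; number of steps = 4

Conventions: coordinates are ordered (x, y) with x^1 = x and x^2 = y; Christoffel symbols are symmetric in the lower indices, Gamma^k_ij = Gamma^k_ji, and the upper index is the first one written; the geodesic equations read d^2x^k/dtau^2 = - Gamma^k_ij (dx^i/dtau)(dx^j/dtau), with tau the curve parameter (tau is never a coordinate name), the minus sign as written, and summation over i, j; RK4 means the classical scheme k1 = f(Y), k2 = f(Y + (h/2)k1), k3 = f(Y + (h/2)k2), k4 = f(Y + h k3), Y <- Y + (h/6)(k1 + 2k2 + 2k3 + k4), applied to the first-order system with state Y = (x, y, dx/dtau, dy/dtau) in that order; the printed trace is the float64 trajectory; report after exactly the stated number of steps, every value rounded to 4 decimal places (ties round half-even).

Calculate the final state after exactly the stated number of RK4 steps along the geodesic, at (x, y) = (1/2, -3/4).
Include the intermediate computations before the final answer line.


f(Y) = (dx/dtau, dy/dtau, -Gamma^x_ij Y'^i Y'^j, -Gamma^y_ij Y'^i Y'^j) with the Gammas evaluated at the stage position; h = 0.150000; intermediate values shown to 6 dp
step 0: x = 0.5000, y = -0.7500, dx/dtau = -0.7500, dy/dtau = -1.2500
step 1:
  k1: at (x, y) = (0.500000, -0.750000), (dx/dtau, dy/dtau) = (-0.750000, -1.250000); Gamma_xxx = 0.000000, Gamma_xxy = -0.474164, Gamma_xyy = 0.316109, Gamma_yxx = 0.000000, Gamma_yxy = 0.437690, Gamma_yyy = -0.291793; k1 = (-0.750000, -1.250000, 0.395137, -0.364742)
  k2: at (x, y) = (0.443750, -0.843750), (dx/dtau, dy/dtau) = (-0.720365, -1.277356); Gamma_xxx = 0.000000, Gamma_xxy = -0.469112, Gamma_xyy = 0.312741, Gamma_yxx = 0.000000, Gamma_yxy = 0.401028, Gamma_yyy = -0.267352; k2 = (-0.720365, -1.277356, 0.353037, -0.301800)
  k3: at (x, y) = (0.445973, -0.845802), (dx/dtau, dy/dtau) = (-0.723522, -1.272635); Gamma_xxx = 0.000000, Gamma_xxy = -0.467679, Gamma_xyy = 0.311786, Gamma_yxx = 0.000000, Gamma_yxy = 0.400532, Gamma_yyy = -0.267021; k3 = (-0.723522, -1.272635, 0.356290, -0.305136)
  k4: at (x, y) = (0.391472, -0.940895), (dx/dtau, dy/dtau) = (-0.696556, -1.295770); Gamma_xxx = 0.000000, Gamma_xxy = -0.459580, Gamma_xyy = 0.306387, Gamma_yxx = 0.000000, Gamma_yxy = 0.367431, Gamma_yyy = -0.244954; k4 = (-0.696556, -1.295770, 0.315184, -0.251987)
  Y <- Y + (h/6)(k1 + 2k2 + 2k3 + k4): x = 0.3916, y = -0.9411, dx/dtau = -0.6968, dy/dtau = -1.2958
step 2:
  k1: at (x, y) = (0.391642, -0.941144), (dx/dtau, dy/dtau) = (-0.696776, -1.295765); Gamma_xxx = 0.000000, Gamma_xxy = -0.459452, Gamma_xyy = 0.306301, Gamma_yxx = 0.000000, Gamma_yxy = 0.367377, Gamma_yyy = -0.244918; k1 = (-0.696776, -1.295765, 0.315357, -0.252159)
  k2: at (x, y) = (0.339384, -1.038326), (dx/dtau, dy/dtau) = (-0.673124, -1.314677); Gamma_xxx = 0.000000, Gamma_xxy = -0.448730, Gamma_xyy = 0.299153, Gamma_yxx = 0.000000, Gamma_yxy = 0.337482, Gamma_yyy = -0.224988; k2 = (-0.673124, -1.314677, 0.277149, -0.208439)
  k3: at (x, y) = (0.341157, -1.039745), (dx/dtau, dy/dtau) = (-0.675989, -1.311398); Gamma_xxx = 0.000000, Gamma_xxy = -0.447800, Gamma_xyy = 0.298534, Gamma_yxx = 0.000000, Gamma_yxy = 0.337322, Gamma_yyy = -0.224881; k3 = (-0.675989, -1.311398, 0.280535, -0.211323)
  k4: at (x, y) = (0.290243, -1.137853), (dx/dtau, dy/dtau) = (-0.654695, -1.327463); Gamma_xxx = 0.000000, Gamma_xxy = -0.435841, Gamma_xyy = 0.290561, Gamma_yxx = 0.000000, Gamma_yxy = 0.310712, Gamma_yyy = -0.207142; k4 = (-0.654695, -1.327463, 0.245551, -0.175054)
  Y <- Y + (h/6)(k1 + 2k2 + 2k3 + k4): x = 0.2904, y = -1.1380, dx/dtau = -0.6549, dy/dtau = -1.3274
step 3:
  k1: at (x, y) = (0.290399, -1.138028), (dx/dtau, dy/dtau) = (-0.654869, -1.327433); Gamma_xxx = 0.000000, Gamma_xxy = -0.435753, Gamma_xyy = 0.290502, Gamma_yxx = 0.000000, Gamma_yxy = 0.310693, Gamma_yyy = -0.207129; k1 = (-0.654869, -1.327433, 0.245708, -0.175190)
  k2: at (x, y) = (0.241284, -1.237586), (dx/dtau, dy/dtau) = (-0.636441, -1.340573); Gamma_xxx = 0.000000, Gamma_xxy = -0.422747, Gamma_xyy = 0.281831, Gamma_yxx = 0.000000, Gamma_yxy = 0.286961, Gamma_yyy = -0.191307; k2 = (-0.636441, -1.340573, 0.214882, -0.145862)
  k3: at (x, y) = (0.242666, -1.238571), (dx/dtau, dy/dtau) = (-0.638753, -1.338373); Gamma_xxx = 0.000000, Gamma_xxy = -0.422166, Gamma_xyy = 0.281444, Gamma_yxx = 0.000000, Gamma_yxy = 0.286934, Gamma_yyy = -0.191290; k3 = (-0.638753, -1.338373, 0.217676, -0.147948)
  k4: at (x, y) = (0.194586, -1.338784), (dx/dtau, dy/dtau) = (-0.622217, -1.349626); Gamma_xxx = 0.000000, Gamma_xxy = -0.408941, Gamma_xyy = 0.272627, Gamma_yxx = 0.000000, Gamma_yxy = 0.265869, Gamma_yyy = -0.177246; k4 = (-0.622217, -1.349626, 0.190237, -0.123681)
  Y <- Y + (h/6)(k1 + 2k2 + 2k3 + k4): x = 0.1947, y = -1.3389, dx/dtau = -0.6223, dy/dtau = -1.3496
step 4:
  k1: at (x, y) = (0.194712, -1.338902), (dx/dtau, dy/dtau) = (-0.622342, -1.349596); Gamma_xxx = 0.000000, Gamma_xxy = -0.408886, Gamma_xyy = 0.272591, Gamma_yxx = 0.000000, Gamma_yxy = 0.265864, Gamma_yyy = -0.177243; k1 = (-0.622342, -1.349596, 0.190356, -0.123773)
  k2: at (x, y) = (0.148037, -1.440122), (dx/dtau, dy/dtau) = (-0.608065, -1.358879); Gamma_xxx = 0.000000, Gamma_xxy = -0.395492, Gamma_xyy = 0.263661, Gamma_yxx = 0.000000, Gamma_yxy = 0.247117, Gamma_yyy = -0.164745; k2 = (-0.608065, -1.358879, 0.166716, -0.104170)
  k3: at (x, y) = (0.149108, -1.440818), (dx/dtau, dy/dtau) = (-0.609839, -1.357408); Gamma_xxx = 0.000000, Gamma_xxy = -0.395129, Gamma_xyy = 0.263419, Gamma_yxx = 0.000000, Gamma_yxy = 0.247136, Gamma_yyy = -0.164757; k3 = (-0.609839, -1.357408, 0.168810, -0.105583)
  k4: at (x, y) = (0.103237, -1.542513), (dx/dtau, dy/dtau) = (-0.597021, -1.365433); Gamma_xxx = 0.000000, Gamma_xxy = -0.382016, Gamma_xyy = 0.254678, Gamma_yxx = 0.000000, Gamma_yxy = 0.230446, Gamma_yyy = -0.153631; k4 = (-0.597021, -1.365433, 0.148010, -0.089285)
  Y <- Y + (h/6)(k1 + 2k2 + 2k3 + k4): x = 0.1033, y = -1.5426, dx/dtau = -0.5971, dy/dtau = -1.3654

Answer: x = 0.1033, y = -1.5426, dx/dtau = -0.5971, dy/dtau = -1.3654


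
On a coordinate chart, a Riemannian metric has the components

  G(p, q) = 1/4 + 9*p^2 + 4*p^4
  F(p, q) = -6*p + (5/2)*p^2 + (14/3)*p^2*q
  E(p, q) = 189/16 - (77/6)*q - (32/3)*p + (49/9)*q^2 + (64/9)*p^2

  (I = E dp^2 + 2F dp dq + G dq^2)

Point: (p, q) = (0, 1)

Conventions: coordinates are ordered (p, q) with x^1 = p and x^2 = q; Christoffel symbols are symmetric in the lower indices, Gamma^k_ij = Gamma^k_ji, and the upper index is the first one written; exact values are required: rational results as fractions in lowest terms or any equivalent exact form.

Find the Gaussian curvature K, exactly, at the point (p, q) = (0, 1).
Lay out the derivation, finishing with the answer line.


E = 637/144, F = 0, G = 1/4, EG - F^2 = 637/576 at the point
E_p = -32/3, E_q = -35/18, F_p = -6, F_q = 0, G_p = 0, G_q = 0
E_qq = 98/9, F_pq = 0, G_pp = 18
K follows from Brioschi's formula, (det M1 - det M2)/(EG - F^2)^2.
M1 = [[-E_qq/2 + F_pq - G_pp/2, E_p/2, F_p - E_q/2], [F_q - G_p/2, E, F], [G_q/2, F, G]] = [[-130/9, -16/3, -181/36], [0, 637/144, 0], [0, 0, 1/4]]; det M1 = -41405/2592
M2 = [[0, E_q/2, G_p/2], [E_q/2, E, F], [G_p/2, F, G]] = [[0, -35/36, 0], [-35/36, 637/144, 0], [0, 0, 1/4]]; det M2 = -1225/5184
det M1 - det M2 = -9065/576; K = -9065/576 / (637/576)^2 = -106560/8281

Answer: K = -106560/8281


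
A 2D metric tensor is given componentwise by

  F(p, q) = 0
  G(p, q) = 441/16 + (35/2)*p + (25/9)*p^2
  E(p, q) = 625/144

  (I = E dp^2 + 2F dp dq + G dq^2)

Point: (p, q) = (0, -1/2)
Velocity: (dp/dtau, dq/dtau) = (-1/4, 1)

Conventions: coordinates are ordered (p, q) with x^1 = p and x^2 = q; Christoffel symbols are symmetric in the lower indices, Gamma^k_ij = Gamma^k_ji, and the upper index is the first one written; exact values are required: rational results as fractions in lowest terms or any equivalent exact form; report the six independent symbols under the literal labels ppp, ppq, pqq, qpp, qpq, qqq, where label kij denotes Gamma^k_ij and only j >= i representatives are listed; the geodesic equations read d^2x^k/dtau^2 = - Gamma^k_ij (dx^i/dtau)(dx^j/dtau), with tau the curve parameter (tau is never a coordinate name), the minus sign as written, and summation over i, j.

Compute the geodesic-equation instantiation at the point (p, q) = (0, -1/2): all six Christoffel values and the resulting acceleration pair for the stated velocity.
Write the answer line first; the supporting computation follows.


Answer: Gamma_ppp = 0, Gamma_ppq = 0, Gamma_pqq = -252/125, Gamma_qpp = 0, Gamma_qpq = 20/63, Gamma_qqq = 0; accelerations (d^2p/dtau^2, d^2q/dtau^2) = (252/125, 10/63)

E = 625/144, F = 0, G = 441/16 at the point
E_p = 0, E_q = 0, F_p = 0, F_q = 0, G_p = 35/2, G_q = 0
EG - F^2 = 30625/256;  g^inv = (256/30625) * [[441/16, 0], [0, 625/144]]
first-kind symbols [ij,l] = (1/2)(d_i g_jl + d_j g_il - d_l g_ij): [pp,p] = E_p/2 = 0, [pp,q] = F_p - E_q/2 = 0, [pq,p] = E_q/2 = 0, [pq,q] = G_p/2 = 35/4, [qq,p] = F_q - G_p/2 = -35/4, [qq,q] = G_q/2 = 0
Gamma^p_ij = (G*[ij,p] - F*[ij,q])/(EG - F^2), Gamma^q_ij = (E*[ij,q] - F*[ij,p])/(EG - F^2)
Gamma_ppp = 0, Gamma_ppq = 0, Gamma_pqq = -252/125, Gamma_qpp = 0, Gamma_qpq = 20/63, Gamma_qqq = 0
d^2p/dtau^2 = -(Gamma_ppp*(-1/4)^2 + 2*Gamma_ppq*(-1/4)*(1) + Gamma_pqq*(1)^2) = 252/125
d^2q/dtau^2 = -(Gamma_qpp*(-1/4)^2 + 2*Gamma_qpq*(-1/4)*(1) + Gamma_qqq*(1)^2) = 10/63


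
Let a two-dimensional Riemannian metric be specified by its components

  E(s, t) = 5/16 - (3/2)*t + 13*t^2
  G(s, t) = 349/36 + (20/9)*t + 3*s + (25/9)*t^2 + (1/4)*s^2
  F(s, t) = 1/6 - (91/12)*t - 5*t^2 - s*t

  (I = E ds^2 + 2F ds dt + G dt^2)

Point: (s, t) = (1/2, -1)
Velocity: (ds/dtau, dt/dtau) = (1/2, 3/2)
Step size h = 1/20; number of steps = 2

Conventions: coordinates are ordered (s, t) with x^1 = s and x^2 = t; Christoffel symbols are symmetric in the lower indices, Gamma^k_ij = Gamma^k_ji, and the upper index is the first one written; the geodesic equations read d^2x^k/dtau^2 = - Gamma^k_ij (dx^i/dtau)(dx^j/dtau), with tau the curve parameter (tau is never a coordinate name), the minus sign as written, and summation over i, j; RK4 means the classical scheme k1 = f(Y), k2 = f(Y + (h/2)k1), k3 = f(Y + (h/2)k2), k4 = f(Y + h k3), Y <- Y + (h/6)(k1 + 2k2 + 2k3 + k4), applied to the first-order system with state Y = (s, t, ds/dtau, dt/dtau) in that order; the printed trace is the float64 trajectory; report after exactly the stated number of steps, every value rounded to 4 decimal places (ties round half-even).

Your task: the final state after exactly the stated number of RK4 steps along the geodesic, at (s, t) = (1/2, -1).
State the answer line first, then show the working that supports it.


Answer: s = 0.5593, t = -0.8543, ds/dtau = 0.7077, dt/dtau = 1.4008

f(Y) = (ds/dtau, dt/dtau, -Gamma^s_ij Y'^i Y'^j, -Gamma^t_ij Y'^i Y'^j) with the Gammas evaluated at the stage position; h = 0.050000; intermediate values shown to 6 dp
step 0: s = 0.5000, t = -1.0000, ds/dtau = 0.5000, dt/dtau = 1.5000
step 1:
  k1: at (s, t) = (0.500000, -1.000000), (ds/dtau, dt/dtau) = (0.500000, 1.500000); Gamma_sss = -0.291573, Gamma_sst = -1.020029, Gamma_stt = 0.053902, Gamma_tss = 1.328898, Gamma_tst = 0.418209, Gamma_ttt = -0.155924; k1 = (0.500000, 1.500000, 1.481658, -0.608710)
  k2: at (s, t) = (0.512500, -0.962500), (ds/dtau, dt/dtau) = (0.537041, 1.484782); Gamma_sss = -0.313765, Gamma_sst = -1.067521, Gamma_stt = 0.026767, Gamma_tss = 1.301463, Gamma_tst = 0.441494, Gamma_ttt = -0.140772; k2 = (0.537041, 1.484782, 1.733945, -0.769101)
  k3: at (s, t) = (0.513426, -0.962880), (ds/dtau, dt/dtau) = (0.543349, 1.480772); Gamma_sss = -0.313549, Gamma_sst = -1.067050, Gamma_stt = 0.026966, Gamma_tss = 1.301398, Gamma_tst = 0.441250, Gamma_ttt = -0.140869; k3 = (0.543349, 1.480772, 1.750487, -0.785365)
  k4: at (s, t) = (0.527167, -0.925961), (ds/dtau, dt/dtau) = (0.587524, 1.460732); Gamma_sss = -0.335781, Gamma_sst = -1.117878, Gamma_stt = -0.004914, Gamma_tss = 1.272698, Gamma_tst = 0.464549, Gamma_ttt = -0.123772; k4 = (0.587524, 1.460732, 2.045152, -0.972585)
  Y <- Y + (h/6)(k1 + 2k2 + 2k3 + k4): s = 0.5271, t = -0.9259, ds/dtau = 0.5875, dt/dtau = 1.4609
step 2:
  k1: at (s, t) = (0.527069, -0.925901), (ds/dtau, dt/dtau) = (0.587464, 1.460915); Gamma_sss = -0.335816, Gamma_sst = -1.117960, Gamma_stt = -0.004958, Gamma_tss = 1.272690, Gamma_tst = 0.464588, Gamma_ttt = -0.123750; k1 = (0.587464, 1.460915, 2.045421, -0.972558)
  k2: at (s, t) = (0.541756, -0.889378), (ds/dtau, dt/dtau) = (0.638599, 1.436601); Gamma_sss = -0.358135, Gamma_sst = -1.172683, Gamma_stt = -0.042554, Gamma_tss = 1.242697, Gamma_tst = 0.487958, Gamma_ttt = -0.104451; k2 = (0.638599, 1.436601, 2.385541, -1.186532)
  k3: at (s, t) = (0.543034, -0.889986), (ds/dtau, dt/dtau) = (0.647102, 1.431251); Gamma_sss = -0.357760, Gamma_sst = -1.171782, Gamma_stt = -0.042050, Gamma_tss = 1.242715, Gamma_tst = 0.487541, Gamma_ttt = -0.104691; k3 = (0.647102, 1.431251, 2.406478, -1.209009)
  k4: at (s, t) = (0.559424, -0.854339), (ds/dtau, dt/dtau) = (0.707788, 1.400464); Gamma_sss = -0.379772, Gamma_sst = -1.229852, Gamma_stt = -0.085715, Gamma_tss = 1.211583, Gamma_tst = 0.510556, Gamma_ttt = -0.083273; k4 = (0.707788, 1.400464, 2.796502, -1.455796)
  Y <- Y + (h/6)(k1 + 2k2 + 2k3 + k4): s = 0.5593, t = -0.8543, ds/dtau = 0.7077, dt/dtau = 1.4008


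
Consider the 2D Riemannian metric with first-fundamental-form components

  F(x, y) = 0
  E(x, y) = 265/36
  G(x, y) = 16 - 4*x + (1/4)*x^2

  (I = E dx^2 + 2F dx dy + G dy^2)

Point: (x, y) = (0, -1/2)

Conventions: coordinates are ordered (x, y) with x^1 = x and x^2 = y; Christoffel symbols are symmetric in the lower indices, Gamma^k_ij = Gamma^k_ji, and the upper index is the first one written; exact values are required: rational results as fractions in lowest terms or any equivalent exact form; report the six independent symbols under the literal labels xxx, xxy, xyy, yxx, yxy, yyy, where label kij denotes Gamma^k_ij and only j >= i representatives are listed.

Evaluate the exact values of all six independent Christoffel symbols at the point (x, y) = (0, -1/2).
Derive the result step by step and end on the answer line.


E = 265/36, F = 0, G = 16 at the point
E_x = 0, E_y = 0, F_x = 0, F_y = 0, G_x = -4, G_y = 0
EG - F^2 = 1060/9;  g^inv = (9/1060) * [[16, 0], [0, 265/36]]
first-kind symbols [ij,l] = (1/2)(d_i g_jl + d_j g_il - d_l g_ij): [xx,x] = E_x/2 = 0, [xx,y] = F_x - E_y/2 = 0, [xy,x] = E_y/2 = 0, [xy,y] = G_x/2 = -2, [yy,x] = F_y - G_x/2 = 2, [yy,y] = G_y/2 = 0
Gamma^x_ij = (G*[ij,x] - F*[ij,y])/(EG - F^2), Gamma^y_ij = (E*[ij,y] - F*[ij,x])/(EG - F^2)

Answer: Gamma_xxx = 0, Gamma_xxy = 0, Gamma_xyy = 72/265, Gamma_yxx = 0, Gamma_yxy = -1/8, Gamma_yyy = 0


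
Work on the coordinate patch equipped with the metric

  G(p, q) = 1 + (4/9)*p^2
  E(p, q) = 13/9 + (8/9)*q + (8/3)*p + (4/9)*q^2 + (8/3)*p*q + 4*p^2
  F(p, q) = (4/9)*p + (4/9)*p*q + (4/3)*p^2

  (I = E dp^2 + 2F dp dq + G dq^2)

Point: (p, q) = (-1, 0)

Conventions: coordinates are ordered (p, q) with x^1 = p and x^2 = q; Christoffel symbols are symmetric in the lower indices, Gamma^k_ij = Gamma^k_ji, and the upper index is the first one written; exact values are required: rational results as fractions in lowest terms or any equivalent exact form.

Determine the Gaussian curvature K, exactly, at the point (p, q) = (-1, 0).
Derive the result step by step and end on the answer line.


E = 25/9, F = 8/9, G = 13/9, EG - F^2 = 29/9 at the point
E_p = -16/3, E_q = -16/9, F_p = -20/9, F_q = -4/9, G_p = -8/9, G_q = 0
E_qq = 8/9, F_pq = 4/9, G_pp = 8/9
Compute both Brioschi determinants and normalise by (EG - F^2)^2.
M1 = [[-E_qq/2 + F_pq - G_pp/2, E_p/2, F_p - E_q/2], [F_q - G_p/2, E, F], [G_q/2, F, G]] = [[-4/9, -8/3, -4/3], [0, 25/9, 8/9], [0, 8/9, 13/9]]; det M1 = -116/81
M2 = [[0, E_q/2, G_p/2], [E_q/2, E, F], [G_p/2, F, G]] = [[0, -8/9, -4/9], [-8/9, 25/9, 8/9], [-4/9, 8/9, 13/9]]; det M2 = -80/81
det M1 - det M2 = -4/9; K = -4/9 / (29/9)^2 = -36/841

Answer: K = -36/841


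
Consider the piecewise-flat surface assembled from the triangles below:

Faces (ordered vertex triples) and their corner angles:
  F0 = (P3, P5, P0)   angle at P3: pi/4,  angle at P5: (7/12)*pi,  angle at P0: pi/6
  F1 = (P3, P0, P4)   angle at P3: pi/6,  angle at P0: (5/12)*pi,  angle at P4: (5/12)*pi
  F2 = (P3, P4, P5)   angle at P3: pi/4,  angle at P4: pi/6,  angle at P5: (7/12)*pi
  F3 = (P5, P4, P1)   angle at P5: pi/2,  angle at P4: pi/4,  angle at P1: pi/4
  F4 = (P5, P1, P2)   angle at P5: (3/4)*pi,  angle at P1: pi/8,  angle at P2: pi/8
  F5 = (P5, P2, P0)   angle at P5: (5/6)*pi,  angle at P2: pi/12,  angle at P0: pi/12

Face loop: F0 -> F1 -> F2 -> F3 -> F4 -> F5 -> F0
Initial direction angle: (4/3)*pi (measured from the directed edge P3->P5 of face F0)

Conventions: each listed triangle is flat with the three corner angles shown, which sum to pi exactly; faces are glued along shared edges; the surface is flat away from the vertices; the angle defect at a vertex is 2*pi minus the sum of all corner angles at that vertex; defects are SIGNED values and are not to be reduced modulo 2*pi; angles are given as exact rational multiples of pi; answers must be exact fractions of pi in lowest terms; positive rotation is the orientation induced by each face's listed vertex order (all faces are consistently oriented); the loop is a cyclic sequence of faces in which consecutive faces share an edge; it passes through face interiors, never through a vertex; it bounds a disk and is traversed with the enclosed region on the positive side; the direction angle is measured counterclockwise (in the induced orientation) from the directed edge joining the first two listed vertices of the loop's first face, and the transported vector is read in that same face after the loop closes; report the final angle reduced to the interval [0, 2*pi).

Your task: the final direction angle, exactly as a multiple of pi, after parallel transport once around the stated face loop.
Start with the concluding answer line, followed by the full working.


Answer: final direction angle = (17/12)*pi

enclosed vertex P3: corner angles sum to (2/3)*pi, defect = 2*pi - (2/3)*pi = (4/3)*pi
enclosed vertex P5: corner angles sum to (13/4)*pi, defect = 2*pi - (13/4)*pi = (-5/4)*pi
adding the enclosed defects to the starting angle (mod 2*pi, induced orientation) gives the holonomy
final angle = (4/3)*pi + pi/12 = (17/12)*pi (mod 2*pi)


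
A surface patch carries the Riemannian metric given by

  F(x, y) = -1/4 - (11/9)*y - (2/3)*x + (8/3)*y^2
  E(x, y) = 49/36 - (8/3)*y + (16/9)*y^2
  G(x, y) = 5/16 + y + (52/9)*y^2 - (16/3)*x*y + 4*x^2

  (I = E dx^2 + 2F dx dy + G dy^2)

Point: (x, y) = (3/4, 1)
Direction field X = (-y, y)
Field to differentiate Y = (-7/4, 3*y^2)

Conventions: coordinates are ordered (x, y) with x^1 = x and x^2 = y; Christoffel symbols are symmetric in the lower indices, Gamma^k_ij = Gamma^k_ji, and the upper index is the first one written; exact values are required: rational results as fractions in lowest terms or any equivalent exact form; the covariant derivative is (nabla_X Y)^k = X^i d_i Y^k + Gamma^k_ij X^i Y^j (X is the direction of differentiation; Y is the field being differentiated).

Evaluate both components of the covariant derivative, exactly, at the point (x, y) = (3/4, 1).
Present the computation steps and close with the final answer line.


E = 17/36, F = 25/36, G = 769/144 at the point
E_x = 0, E_y = 8/9, F_x = -2/3, F_y = 37/9, G_x = 2/3, G_y = 77/9
EG - F^2 = 10573/5184;  g^inv = (5184/10573) * [[769/144, -25/36], [-25/36, 17/36]]
first-kind symbols [ij,l] = (1/2)(d_i g_jl + d_j g_il - d_l g_ij): [xx,x] = E_x/2 = 0, [xx,y] = F_x - E_y/2 = -10/9, [xy,x] = E_y/2 = 4/9, [xy,y] = G_x/2 = 1/3, [yy,x] = F_y - G_x/2 = 34/9, [yy,y] = G_y/2 = 77/18
Gamma^x_ij = (G*[ij,x] - F*[ij,y])/(EG - F^2), Gamma^y_ij = (E*[ij,y] - F*[ij,x])/(EG - F^2)
Gamma_xxx = 4000/10573, Gamma_xxy = 11104/10573, Gamma_xyy = 89184/10573, Gamma_yxx = -2720/10573, Gamma_yxy = -784/10573, Gamma_yyy = -3128/10573
X = (-1, 1), Y = (-7/4, 3) at the point

Answer: (nabla_X Y)^x = 221808/10573, (nabla_X Y)^y = 53018/10573


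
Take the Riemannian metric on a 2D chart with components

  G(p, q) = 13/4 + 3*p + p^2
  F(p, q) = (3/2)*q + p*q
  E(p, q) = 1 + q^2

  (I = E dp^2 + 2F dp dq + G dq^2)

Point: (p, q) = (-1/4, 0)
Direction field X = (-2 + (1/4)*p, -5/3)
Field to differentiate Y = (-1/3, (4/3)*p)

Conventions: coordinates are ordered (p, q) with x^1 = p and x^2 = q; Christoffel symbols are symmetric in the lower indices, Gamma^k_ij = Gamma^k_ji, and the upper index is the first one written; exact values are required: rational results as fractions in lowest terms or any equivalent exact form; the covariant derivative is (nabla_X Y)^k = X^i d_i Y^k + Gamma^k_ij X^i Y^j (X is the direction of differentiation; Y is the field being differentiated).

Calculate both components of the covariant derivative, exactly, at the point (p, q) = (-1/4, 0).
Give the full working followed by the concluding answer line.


E = 1, F = 0, G = 41/16 at the point
E_p = 0, E_q = 0, F_p = 0, F_q = 5/4, G_p = 5/2, G_q = 0
EG - F^2 = 41/16;  g^inv = (16/41) * [[41/16, 0], [0, 1]]
first-kind symbols [ij,l] = (1/2)(d_i g_jl + d_j g_il - d_l g_ij): [pp,p] = E_p/2 = 0, [pp,q] = F_p - E_q/2 = 0, [pq,p] = E_q/2 = 0, [pq,q] = G_p/2 = 5/4, [qq,p] = F_q - G_p/2 = 0, [qq,q] = G_q/2 = 0
Gamma^p_ij = (G*[ij,p] - F*[ij,q])/(EG - F^2), Gamma^q_ij = (E*[ij,q] - F*[ij,p])/(EG - F^2)
Gamma_ppp = 0, Gamma_ppq = 0, Gamma_pqq = 0, Gamma_qpp = 0, Gamma_qpq = 20/41, Gamma_qqq = 0
X = (-33/16, -5/3), Y = (-1/3, -1/3) at the point

Answer: (nabla_X Y)^p = 0, (nabla_X Y)^q = -791/369


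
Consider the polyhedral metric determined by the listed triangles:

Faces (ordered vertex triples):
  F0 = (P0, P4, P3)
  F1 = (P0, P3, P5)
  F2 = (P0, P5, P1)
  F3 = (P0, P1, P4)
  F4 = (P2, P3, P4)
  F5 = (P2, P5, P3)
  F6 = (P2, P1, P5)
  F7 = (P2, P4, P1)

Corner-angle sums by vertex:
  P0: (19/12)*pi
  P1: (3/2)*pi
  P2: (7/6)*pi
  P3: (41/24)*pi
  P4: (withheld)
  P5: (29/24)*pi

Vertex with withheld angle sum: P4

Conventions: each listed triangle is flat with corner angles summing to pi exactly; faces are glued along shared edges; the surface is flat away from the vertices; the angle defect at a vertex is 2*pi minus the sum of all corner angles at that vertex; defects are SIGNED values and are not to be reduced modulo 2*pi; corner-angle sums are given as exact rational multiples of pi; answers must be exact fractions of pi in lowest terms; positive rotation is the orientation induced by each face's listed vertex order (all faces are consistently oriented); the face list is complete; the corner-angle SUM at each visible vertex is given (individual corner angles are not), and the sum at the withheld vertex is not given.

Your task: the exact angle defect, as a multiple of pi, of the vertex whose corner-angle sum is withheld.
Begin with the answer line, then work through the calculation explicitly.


Answer: defect(P4) = (7/6)*pi

V = 6, E = 12, F = 8; chi = V - E + F = 2
Gauss-Bonnet: total defect = 2*pi*chi = 4*pi; visible defects sum to (17/6)*pi


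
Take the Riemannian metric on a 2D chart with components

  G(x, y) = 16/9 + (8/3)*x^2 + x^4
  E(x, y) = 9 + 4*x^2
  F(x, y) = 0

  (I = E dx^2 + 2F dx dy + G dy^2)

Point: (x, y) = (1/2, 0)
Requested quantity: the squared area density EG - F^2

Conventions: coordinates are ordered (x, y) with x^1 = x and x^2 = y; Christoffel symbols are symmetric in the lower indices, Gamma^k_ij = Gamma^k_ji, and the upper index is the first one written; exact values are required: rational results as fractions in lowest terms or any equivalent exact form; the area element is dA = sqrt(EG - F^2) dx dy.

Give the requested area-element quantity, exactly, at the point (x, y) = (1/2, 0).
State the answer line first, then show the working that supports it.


Answer: EG - F^2 = 1805/72

E = 10, F = 0, G = 361/144; EG - F^2 = 1805/72


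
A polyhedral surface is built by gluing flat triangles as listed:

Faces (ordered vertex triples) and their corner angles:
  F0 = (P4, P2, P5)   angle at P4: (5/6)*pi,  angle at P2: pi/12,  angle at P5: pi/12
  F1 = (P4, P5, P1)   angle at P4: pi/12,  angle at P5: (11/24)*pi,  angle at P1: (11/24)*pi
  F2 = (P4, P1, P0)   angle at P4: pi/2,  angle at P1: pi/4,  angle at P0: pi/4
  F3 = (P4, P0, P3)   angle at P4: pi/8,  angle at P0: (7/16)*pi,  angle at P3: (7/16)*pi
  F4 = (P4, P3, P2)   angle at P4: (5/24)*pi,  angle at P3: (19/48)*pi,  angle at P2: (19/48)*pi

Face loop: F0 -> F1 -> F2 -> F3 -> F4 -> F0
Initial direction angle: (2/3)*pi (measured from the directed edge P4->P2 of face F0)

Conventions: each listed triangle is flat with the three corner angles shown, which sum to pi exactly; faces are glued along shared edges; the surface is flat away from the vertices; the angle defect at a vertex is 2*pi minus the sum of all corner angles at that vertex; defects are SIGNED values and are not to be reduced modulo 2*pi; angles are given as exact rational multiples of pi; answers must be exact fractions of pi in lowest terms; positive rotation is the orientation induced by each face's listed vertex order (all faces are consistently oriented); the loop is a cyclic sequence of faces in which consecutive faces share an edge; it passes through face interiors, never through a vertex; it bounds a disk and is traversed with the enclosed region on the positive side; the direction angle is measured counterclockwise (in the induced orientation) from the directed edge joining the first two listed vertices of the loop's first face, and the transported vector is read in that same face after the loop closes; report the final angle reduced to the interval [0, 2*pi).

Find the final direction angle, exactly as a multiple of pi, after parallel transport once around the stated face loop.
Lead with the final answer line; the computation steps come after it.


Answer: final direction angle = (11/12)*pi

enclosed vertex P4: corner angles sum to (7/4)*pi, defect = 2*pi - (7/4)*pi = pi/4
adding the enclosed defects to the starting angle (mod 2*pi, induced orientation) gives the holonomy
final angle = (2/3)*pi + pi/4 = (11/12)*pi (mod 2*pi)


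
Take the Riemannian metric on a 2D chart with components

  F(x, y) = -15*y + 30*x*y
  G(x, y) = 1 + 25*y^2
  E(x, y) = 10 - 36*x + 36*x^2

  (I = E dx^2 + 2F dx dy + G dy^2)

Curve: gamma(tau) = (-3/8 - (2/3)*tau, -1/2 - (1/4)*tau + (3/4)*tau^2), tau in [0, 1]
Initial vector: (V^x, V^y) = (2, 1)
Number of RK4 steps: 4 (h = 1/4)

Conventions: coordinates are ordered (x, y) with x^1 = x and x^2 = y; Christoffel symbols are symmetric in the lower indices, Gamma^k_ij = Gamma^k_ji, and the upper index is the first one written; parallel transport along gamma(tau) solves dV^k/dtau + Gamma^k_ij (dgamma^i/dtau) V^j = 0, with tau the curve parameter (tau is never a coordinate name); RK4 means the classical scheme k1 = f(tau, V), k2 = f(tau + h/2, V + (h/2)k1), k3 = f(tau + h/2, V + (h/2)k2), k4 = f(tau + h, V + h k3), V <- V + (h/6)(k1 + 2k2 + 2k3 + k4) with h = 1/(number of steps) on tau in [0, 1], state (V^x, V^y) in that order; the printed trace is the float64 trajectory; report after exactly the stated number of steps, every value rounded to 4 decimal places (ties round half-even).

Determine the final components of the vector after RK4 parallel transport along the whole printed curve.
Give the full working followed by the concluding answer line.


gamma'(tau) = (-2/3, -1/4 + (3/2)*tau); f(tau, V)^k = -Gamma^k_ij(gamma(tau)) gamma'^i(tau) V^j; h = 1/4; intermediate values shown to 6 dp
curve data and Christoffel symbols at the stage parameters:
  tau = 0.000000: gamma = (-0.375000, -0.500000), gamma' = (-0.666667, -0.250000); Gamma_xxx = -0.904847, Gamma_xxy = 0.000000, Gamma_xyy = -0.754039, Gamma_yxx = -0.430880, Gamma_yxy = 0.000000, Gamma_yyy = -0.359066
  tau = 0.125000: gamma = (-0.458333, -0.519531), gamma' = (-0.666667, -0.062500); Gamma_xxx = -0.845374, Gamma_xxy = 0.000000, Gamma_xyy = -0.704479, Gamma_yxx = -0.381912, Gamma_yxy = 0.000000, Gamma_yyy = -0.318260
  tau = 0.250000: gamma = (-0.541667, -0.515625), gamma' = (-0.666667, 0.125000); Gamma_xxx = -0.802839, Gamma_xxy = 0.000000, Gamma_xyy = -0.669033, Gamma_yxx = -0.331171, Gamma_yxy = 0.000000, Gamma_yyy = -0.275976
  tau = 0.375000: gamma = (-0.625000, -0.488281), gamma' = (-0.666667, 0.312500); Gamma_xxx = -0.771091, Gamma_xxy = 0.000000, Gamma_xyy = -0.642576, Gamma_yxx = -0.278896, Gamma_yxy = 0.000000, Gamma_yyy = -0.232413
  tau = 0.500000: gamma = (-0.708333, -0.437500), gamma' = (-0.666667, 0.500000); Gamma_xxx = -0.745531, Gamma_xxy = 0.000000, Gamma_xyy = -0.621276, Gamma_yxx = -0.224945, Gamma_yxy = 0.000000, Gamma_yyy = -0.187454
  tau = 0.625000: gamma = (-0.791667, -0.363281), gamma' = (-0.666667, 0.687500); Gamma_xxx = -0.722478, Gamma_xxy = 0.000000, Gamma_xyy = -0.602065, Gamma_yxx = -0.169331, Gamma_yxy = 0.000000, Gamma_yyy = -0.141109
  tau = 0.750000: gamma = (-0.875000, -0.265625), gamma' = (-0.666667, 0.875000); Gamma_xxx = -0.698892, Gamma_xxy = 0.000000, Gamma_xyy = -0.582410, Gamma_yxx = -0.112511, Gamma_yxy = 0.000000, Gamma_yyy = -0.093759
  tau = 0.875000: gamma = (-0.958333, -0.144531), gamma' = (-0.666667, 1.062500); Gamma_xxx = -0.672347, Gamma_xxy = 0.000000, Gamma_xyy = -0.560289, Gamma_yxx = -0.055529, Gamma_yxy = 0.000000, Gamma_yyy = -0.046274
  tau = 1.000000: gamma = (-1.041667, 0.000000), gamma' = (-0.666667, 1.250000); Gamma_xxx = -0.641155, Gamma_xxy = 0.000000, Gamma_xyy = -0.534296, Gamma_yxx = 0.000000, Gamma_yxy = 0.000000, Gamma_yyy = 0.000000
step 0: V^x = 2.0000, V^y = 1.0000
step 1: k1 = (-1.394973, -0.664273), k2 = (-1.069267, -0.483059), k3 = (-1.093210, -0.493875), k4 = (-0.850870, -0.350984); V <- V + (h/6)(k1 + 2k2 + 2k3 + k4): V^x = 1.7262, V^y = 0.8763
step 2: k1 = (-0.850633, -0.350886), k2 = (-0.665566, -0.240728), k3 = (-0.674693, -0.244029), k4 = (-0.520875, -0.157161); V <- V + (h/6)(k1 + 2k2 + 2k3 + k4): V^x = 1.5574, V^y = 0.8147
step 3: k1 = (-0.520968, -0.157189), k2 = (-0.389654, -0.091325), k3 = (-0.394153, -0.092380), k4 = (-0.276297, -0.044480); V <- V + (h/6)(k1 + 2k2 + 2k3 + k4): V^x = 1.4588, V^y = 0.7910
step 4: k1 = (-0.276612, -0.044530), k2 = (-0.170822, -0.014108), k3 = (-0.174485, -0.014411), k4 = (-0.079033, 0.000000); V <- V + (h/6)(k1 + 2k2 + 2k3 + k4): V^x = 1.4153, V^y = 0.7868

Answer: V^x = 1.4153, V^y = 0.7868


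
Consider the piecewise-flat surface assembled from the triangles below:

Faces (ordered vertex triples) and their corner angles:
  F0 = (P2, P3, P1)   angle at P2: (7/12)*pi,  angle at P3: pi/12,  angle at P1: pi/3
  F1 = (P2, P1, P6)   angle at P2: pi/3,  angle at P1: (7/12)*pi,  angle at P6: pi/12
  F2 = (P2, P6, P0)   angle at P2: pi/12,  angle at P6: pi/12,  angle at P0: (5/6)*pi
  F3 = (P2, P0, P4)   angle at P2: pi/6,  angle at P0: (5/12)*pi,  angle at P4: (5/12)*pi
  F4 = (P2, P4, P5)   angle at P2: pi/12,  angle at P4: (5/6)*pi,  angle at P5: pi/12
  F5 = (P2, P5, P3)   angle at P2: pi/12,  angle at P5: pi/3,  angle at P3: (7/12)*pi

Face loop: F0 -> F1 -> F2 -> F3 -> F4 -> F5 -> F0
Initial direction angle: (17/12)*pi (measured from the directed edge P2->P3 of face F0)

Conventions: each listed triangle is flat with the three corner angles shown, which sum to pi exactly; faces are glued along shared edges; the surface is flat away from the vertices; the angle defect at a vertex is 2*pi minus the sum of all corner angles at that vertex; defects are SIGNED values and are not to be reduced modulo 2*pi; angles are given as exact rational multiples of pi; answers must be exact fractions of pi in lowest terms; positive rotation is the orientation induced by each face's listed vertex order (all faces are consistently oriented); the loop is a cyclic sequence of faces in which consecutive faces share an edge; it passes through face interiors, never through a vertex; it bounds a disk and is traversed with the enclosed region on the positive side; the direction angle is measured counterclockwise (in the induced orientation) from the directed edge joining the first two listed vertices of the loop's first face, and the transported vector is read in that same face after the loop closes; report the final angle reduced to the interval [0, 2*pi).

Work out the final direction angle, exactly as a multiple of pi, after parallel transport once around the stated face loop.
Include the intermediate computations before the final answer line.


enclosed vertex P2: corner angles sum to (4/3)*pi, defect = 2*pi - (4/3)*pi = (2/3)*pi
holonomy = initial angle + sum of enclosed defects (mod 2*pi), positive in the induced orientation
final angle = (17/12)*pi + (2/3)*pi = pi/12 (mod 2*pi)

Answer: final direction angle = pi/12


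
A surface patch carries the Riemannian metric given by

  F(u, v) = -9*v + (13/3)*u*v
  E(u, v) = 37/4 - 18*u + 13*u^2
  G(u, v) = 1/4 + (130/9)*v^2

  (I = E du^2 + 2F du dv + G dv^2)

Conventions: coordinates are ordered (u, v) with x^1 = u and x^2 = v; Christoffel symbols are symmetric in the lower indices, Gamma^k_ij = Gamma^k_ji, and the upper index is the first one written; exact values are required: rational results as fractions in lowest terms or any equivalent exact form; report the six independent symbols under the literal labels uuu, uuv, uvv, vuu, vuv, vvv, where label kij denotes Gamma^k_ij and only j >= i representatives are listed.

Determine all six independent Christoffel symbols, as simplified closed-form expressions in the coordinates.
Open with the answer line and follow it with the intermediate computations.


Answer: Gamma_uuu = (24336*u*v^2 + 468*u - 13104*v^2 - 324)/(24336*u^2*v^2 + 468*u^2 - 26208*u*v^2 - 648*u + 7576*v^2 + 333), Gamma_uuv = 0, Gamma_uvv = (156*u - 324)/(24336*u^2*v^2 + 468*u^2 - 26208*u*v^2 - 648*u + 7576*v^2 + 333), Gamma_vuu = (11232*u*v - 5892*v)/(24336*u^2*v^2 + 468*u^2 - 26208*u*v^2 - 648*u + 7576*v^2 + 333), Gamma_vuv = 0, Gamma_vvv = (24336*u^2*v - 26208*u*v + 7576*v)/(24336*u^2*v^2 + 468*u^2 - 26208*u*v^2 - 648*u + 7576*v^2 + 333)

E = 37/4 - 18*u + 13*u^2; F = -9*v + (13/3)*u*v; G = 1/4 + (130/9)*v^2
Gamma^k_ij = (1/2) g^{kl} (d_i g_jl + d_j g_il - d_l g_ij), with g^inv = (1/(EG-F^2)) [[G, -F], [-F, E]]
first partials: E_u = -18 + 26*u, E_v = 0, F_u = (13/3)*v, F_v = -9 + (13/3)*u, G_u = 0, G_v = (260/9)*v
D = EG - F^2 = 37/16 - (9/2)*u + (947/18)*v^2 + (13/4)*u^2 - 182*u*v^2 + 169*u^2*v^2
expanded: Gamma^u_uu = (G E_u - 2F F_u + F E_v)/(2D), Gamma^u_uv = (G E_v - F G_u)/(2D), Gamma^u_vv = (2G F_v - G G_u - F G_v)/(2D), Gamma^v_uu = (2E F_u - E E_v - F E_u)/(2D), Gamma^v_uv = (E G_u - F E_v)/(2D), Gamma^v_vv = (E G_v - 2F F_v + F G_u)/(2D); substitute and cancel common factors
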